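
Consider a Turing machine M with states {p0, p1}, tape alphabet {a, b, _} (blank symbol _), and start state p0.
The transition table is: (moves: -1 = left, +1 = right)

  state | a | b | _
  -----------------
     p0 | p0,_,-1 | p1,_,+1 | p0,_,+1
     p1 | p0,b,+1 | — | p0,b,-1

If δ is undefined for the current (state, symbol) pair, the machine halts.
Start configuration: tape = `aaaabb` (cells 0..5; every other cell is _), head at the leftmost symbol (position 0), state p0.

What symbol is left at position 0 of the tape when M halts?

_

state=p0 head=0 tape=_[a]aaabb   (p0,a)→(p0,_,-1)
state=p0 head=-1 tape=[_]_aaabb   (p0,_)→(p0,_,+1)
state=p0 head=0 tape=_[_]aaabb   (p0,_)→(p0,_,+1)
state=p0 head=1 tape=__[a]aabb   (p0,a)→(p0,_,-1)
state=p0 head=0 tape=_[_]_aabb   (p0,_)→(p0,_,+1)
state=p0 head=1 tape=__[_]aabb   (p0,_)→(p0,_,+1)
state=p0 head=2 tape=___[a]abb   (p0,a)→(p0,_,-1)
state=p0 head=1 tape=__[_]_abb   (p0,_)→(p0,_,+1)
state=p0 head=2 tape=___[_]abb   (p0,_)→(p0,_,+1)
state=p0 head=3 tape=____[a]bb   (p0,a)→(p0,_,-1)
state=p0 head=2 tape=___[_]_bb   (p0,_)→(p0,_,+1)
state=p0 head=3 tape=____[_]bb   (p0,_)→(p0,_,+1)
state=p0 head=4 tape=_____[b]b   (p0,b)→(p1,_,+1)
state=p1 head=5 tape=______[b]
Cell 0 holds _ when M halts.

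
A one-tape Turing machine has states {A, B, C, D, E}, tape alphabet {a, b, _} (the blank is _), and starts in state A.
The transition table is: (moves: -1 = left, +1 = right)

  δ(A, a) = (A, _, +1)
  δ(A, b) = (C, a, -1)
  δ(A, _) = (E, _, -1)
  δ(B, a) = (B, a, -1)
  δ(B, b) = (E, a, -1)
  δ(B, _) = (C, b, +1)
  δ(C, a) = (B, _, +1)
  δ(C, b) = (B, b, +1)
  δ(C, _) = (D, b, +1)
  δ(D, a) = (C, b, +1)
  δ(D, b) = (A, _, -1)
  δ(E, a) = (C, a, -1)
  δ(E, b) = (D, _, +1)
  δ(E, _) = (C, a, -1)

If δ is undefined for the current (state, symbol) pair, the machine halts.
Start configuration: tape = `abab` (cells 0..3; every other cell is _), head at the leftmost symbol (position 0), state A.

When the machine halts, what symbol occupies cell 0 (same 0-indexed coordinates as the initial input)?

_

A | [a]bab___   read a → write _, move +1, go to A
A | _[b]ab___   read b → write a, move -1, go to C
C | [_]aab___   read _ → write b, move +1, go to D
D | b[a]ab___   read a → write b, move +1, go to C
C | bb[a]b___   read a → write _, move +1, go to B
B | bb_[b]___   read b → write a, move -1, go to E
E | bb[_]a___   read _ → write a, move -1, go to C
C | b[b]aa___   read b → write b, move +1, go to B
B | bb[a]a___   read a → write a, move -1, go to B
B | b[b]aa___   read b → write a, move -1, go to E
E | [b]aaa___   read b → write _, move +1, go to D
D | _[a]aa___   read a → write b, move +1, go to C
C | _b[a]a___   read a → write _, move +1, go to B
B | _b_[a]___   read a → write a, move -1, go to B
B | _b[_]a___   read _ → write b, move +1, go to C
C | _bb[a]___   read a → write _, move +1, go to B
B | _bb_[_]__   read _ → write b, move +1, go to C
C | _bb_b[_]_   read _ → write b, move +1, go to D
D | _bb_bb[_]
Cell 0 holds _ when M halts.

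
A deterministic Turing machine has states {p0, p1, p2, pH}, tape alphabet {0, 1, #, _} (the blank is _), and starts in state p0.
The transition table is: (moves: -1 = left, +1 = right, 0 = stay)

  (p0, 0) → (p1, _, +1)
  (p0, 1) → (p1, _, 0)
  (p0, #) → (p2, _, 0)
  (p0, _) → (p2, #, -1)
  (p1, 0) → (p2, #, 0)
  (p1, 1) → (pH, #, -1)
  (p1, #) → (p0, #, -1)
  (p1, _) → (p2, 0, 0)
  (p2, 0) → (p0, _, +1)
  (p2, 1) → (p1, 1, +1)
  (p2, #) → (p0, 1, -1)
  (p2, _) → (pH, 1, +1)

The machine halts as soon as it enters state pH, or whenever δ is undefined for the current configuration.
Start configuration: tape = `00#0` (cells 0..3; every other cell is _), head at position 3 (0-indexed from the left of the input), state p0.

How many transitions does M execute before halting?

5

state=p0 head=3 tape=00#[0]__   (p0,0)→(p1,_,+1)
state=p1 head=4 tape=00#_[_]_   (p1,_)→(p2,0,0)
state=p2 head=4 tape=00#_[0]_   (p2,0)→(p0,_,+1)
state=p0 head=5 tape=00#__[_]   (p0,_)→(p2,#,-1)
state=p2 head=4 tape=00#_[_]#   (p2,_)→(pH,1,+1)
state=pH head=5 tape=00#_1[#]
M halts after 5 transitions.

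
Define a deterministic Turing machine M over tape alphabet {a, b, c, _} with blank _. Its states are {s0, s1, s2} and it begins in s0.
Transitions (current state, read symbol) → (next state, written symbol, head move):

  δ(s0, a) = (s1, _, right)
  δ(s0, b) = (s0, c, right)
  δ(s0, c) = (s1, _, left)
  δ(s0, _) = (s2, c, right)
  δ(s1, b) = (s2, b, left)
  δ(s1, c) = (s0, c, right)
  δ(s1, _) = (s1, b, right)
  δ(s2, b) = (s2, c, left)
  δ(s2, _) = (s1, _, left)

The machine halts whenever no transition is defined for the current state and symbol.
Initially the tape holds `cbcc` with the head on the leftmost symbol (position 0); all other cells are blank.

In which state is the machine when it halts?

s0 | ___[c]bcc   read c → write _, move left, go to s1
s1 | __[_]_bcc   read _ → write b, move right, go to s1
s1 | __b[_]bcc   read _ → write b, move right, go to s1
s1 | __bb[b]cc   read b → write b, move left, go to s2
s2 | __b[b]bcc   read b → write c, move left, go to s2
s2 | __[b]cbcc   read b → write c, move left, go to s2
s2 | _[_]ccbcc   read _ → write _, move left, go to s1
s1 | [_]_ccbcc   read _ → write b, move right, go to s1
s1 | b[_]ccbcc   read _ → write b, move right, go to s1
s1 | bb[c]cbcc   read c → write c, move right, go to s0
s0 | bbc[c]bcc   read c → write _, move left, go to s1
s1 | bb[c]_bcc   read c → write c, move right, go to s0
s0 | bbc[_]bcc   read _ → write c, move right, go to s2
s2 | bbcc[b]cc   read b → write c, move left, go to s2
s2 | bbc[c]ccc
No transition is defined for (s2, c); M halts in state s2.

s2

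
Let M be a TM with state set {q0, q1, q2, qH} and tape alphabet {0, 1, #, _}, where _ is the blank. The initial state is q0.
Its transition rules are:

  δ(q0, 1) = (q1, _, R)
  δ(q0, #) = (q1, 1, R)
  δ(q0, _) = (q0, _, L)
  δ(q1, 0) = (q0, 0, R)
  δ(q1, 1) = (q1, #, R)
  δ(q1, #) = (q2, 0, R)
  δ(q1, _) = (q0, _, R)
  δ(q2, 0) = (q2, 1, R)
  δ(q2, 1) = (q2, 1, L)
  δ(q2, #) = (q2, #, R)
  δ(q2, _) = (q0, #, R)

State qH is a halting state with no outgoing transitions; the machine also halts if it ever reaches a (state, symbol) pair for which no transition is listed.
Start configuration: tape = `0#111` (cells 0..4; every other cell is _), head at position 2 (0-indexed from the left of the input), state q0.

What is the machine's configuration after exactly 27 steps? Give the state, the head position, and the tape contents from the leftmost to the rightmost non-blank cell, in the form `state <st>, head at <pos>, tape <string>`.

state=q0 head=2 tape=0#[1]11__   (q0,1)→(q1,_,R)
state=q1 head=3 tape=0#_[1]1__   (q1,1)→(q1,#,R)
state=q1 head=4 tape=0#_#[1]__   (q1,1)→(q1,#,R)
state=q1 head=5 tape=0#_##[_]_   (q1,_)→(q0,_,R)
state=q0 head=6 tape=0#_##_[_]   (q0,_)→(q0,_,L)
state=q0 head=5 tape=0#_##[_]_   (q0,_)→(q0,_,L)
state=q0 head=4 tape=0#_#[#]__   (q0,#)→(q1,1,R)
state=q1 head=5 tape=0#_#1[_]_   (q1,_)→(q0,_,R)
state=q0 head=6 tape=0#_#1_[_]   (q0,_)→(q0,_,L)
state=q0 head=5 tape=0#_#1[_]_   (q0,_)→(q0,_,L)
state=q0 head=4 tape=0#_#[1]__   (q0,1)→(q1,_,R)
state=q1 head=5 tape=0#_#_[_]_   (q1,_)→(q0,_,R)
state=q0 head=6 tape=0#_#__[_]   (q0,_)→(q0,_,L)
state=q0 head=5 tape=0#_#_[_]_   (q0,_)→(q0,_,L)
state=q0 head=4 tape=0#_#[_]__   (q0,_)→(q0,_,L)
state=q0 head=3 tape=0#_[#]___   (q0,#)→(q1,1,R)
state=q1 head=4 tape=0#_1[_]__   (q1,_)→(q0,_,R)
state=q0 head=5 tape=0#_1_[_]_   (q0,_)→(q0,_,L)
state=q0 head=4 tape=0#_1[_]__   (q0,_)→(q0,_,L)
state=q0 head=3 tape=0#_[1]___   (q0,1)→(q1,_,R)
state=q1 head=4 tape=0#__[_]__   (q1,_)→(q0,_,R)
state=q0 head=5 tape=0#___[_]_   (q0,_)→(q0,_,L)
state=q0 head=4 tape=0#__[_]__   (q0,_)→(q0,_,L)
state=q0 head=3 tape=0#_[_]___   (q0,_)→(q0,_,L)
state=q0 head=2 tape=0#[_]____   (q0,_)→(q0,_,L)
state=q0 head=1 tape=0[#]_____   (q0,#)→(q1,1,R)
state=q1 head=2 tape=01[_]____   (q1,_)→(q0,_,R)
state=q0 head=3 tape=01_[_]___
After 27 steps: state q0, head at 3, tape 01.

state q0, head at 3, tape 01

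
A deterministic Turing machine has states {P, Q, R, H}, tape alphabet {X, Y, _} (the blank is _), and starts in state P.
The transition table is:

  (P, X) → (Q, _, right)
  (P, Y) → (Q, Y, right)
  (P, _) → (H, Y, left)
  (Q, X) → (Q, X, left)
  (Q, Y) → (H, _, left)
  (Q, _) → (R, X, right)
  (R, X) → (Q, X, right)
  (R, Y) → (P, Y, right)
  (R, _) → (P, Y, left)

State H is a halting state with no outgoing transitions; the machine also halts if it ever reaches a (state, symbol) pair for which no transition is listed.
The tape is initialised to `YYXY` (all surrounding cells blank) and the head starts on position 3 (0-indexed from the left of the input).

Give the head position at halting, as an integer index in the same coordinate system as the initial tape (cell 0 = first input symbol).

4

P | YYX[Y]__   read Y → write Y, move right, go to Q
Q | YYXY[_]_   read _ → write X, move right, go to R
R | YYXYX[_]   read _ → write Y, move left, go to P
P | YYXY[X]Y   read X → write _, move right, go to Q
Q | YYXY_[Y]   read Y → write _, move left, go to H
H | YYXY[_]_
At halt the head is at cell 4.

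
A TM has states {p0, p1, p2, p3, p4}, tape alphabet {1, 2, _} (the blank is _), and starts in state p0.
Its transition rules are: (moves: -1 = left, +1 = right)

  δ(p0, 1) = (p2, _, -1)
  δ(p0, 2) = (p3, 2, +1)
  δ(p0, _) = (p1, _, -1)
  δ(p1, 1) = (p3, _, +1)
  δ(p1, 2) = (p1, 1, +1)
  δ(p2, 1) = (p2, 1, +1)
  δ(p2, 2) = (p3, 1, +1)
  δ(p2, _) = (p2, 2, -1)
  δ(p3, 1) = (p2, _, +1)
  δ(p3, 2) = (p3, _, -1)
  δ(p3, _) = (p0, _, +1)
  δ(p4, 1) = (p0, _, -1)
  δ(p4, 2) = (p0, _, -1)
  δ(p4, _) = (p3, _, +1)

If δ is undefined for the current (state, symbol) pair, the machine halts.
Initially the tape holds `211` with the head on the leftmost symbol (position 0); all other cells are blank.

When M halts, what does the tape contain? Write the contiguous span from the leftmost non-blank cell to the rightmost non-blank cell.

2_11

p0 | [2]11___   read 2 → write 2, move +1, go to p3
p3 | 2[1]1___   read 1 → write _, move +1, go to p2
p2 | 2_[1]___   read 1 → write 1, move +1, go to p2
p2 | 2_1[_]__   read _ → write 2, move -1, go to p2
p2 | 2_[1]2__   read 1 → write 1, move +1, go to p2
p2 | 2_1[2]__   read 2 → write 1, move +1, go to p3
p3 | 2_11[_]_   read _ → write _, move +1, go to p0
p0 | 2_11_[_]   read _ → write _, move -1, go to p1
p1 | 2_11[_]_
The non-blank tape span at halt is 2_11.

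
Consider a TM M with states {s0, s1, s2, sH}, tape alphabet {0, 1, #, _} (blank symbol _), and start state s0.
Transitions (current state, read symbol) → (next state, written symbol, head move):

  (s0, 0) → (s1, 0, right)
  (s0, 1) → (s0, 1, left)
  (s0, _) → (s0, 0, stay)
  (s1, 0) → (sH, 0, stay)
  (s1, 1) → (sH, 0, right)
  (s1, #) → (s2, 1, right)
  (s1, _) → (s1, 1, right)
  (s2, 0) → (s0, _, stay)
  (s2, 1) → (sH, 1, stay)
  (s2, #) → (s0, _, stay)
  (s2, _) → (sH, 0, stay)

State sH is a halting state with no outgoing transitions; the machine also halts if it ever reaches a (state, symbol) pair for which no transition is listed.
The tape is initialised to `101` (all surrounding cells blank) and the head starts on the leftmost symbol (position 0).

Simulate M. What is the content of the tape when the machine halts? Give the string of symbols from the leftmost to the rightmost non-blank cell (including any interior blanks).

state=s0 head=0 tape=_[1]01   (s0,1)→(s0,1,left)
state=s0 head=-1 tape=[_]101   (s0,_)→(s0,0,stay)
state=s0 head=-1 tape=[0]101   (s0,0)→(s1,0,right)
state=s1 head=0 tape=0[1]01   (s1,1)→(sH,0,right)
state=sH head=1 tape=00[0]1
The non-blank tape span at halt is 0001.

0001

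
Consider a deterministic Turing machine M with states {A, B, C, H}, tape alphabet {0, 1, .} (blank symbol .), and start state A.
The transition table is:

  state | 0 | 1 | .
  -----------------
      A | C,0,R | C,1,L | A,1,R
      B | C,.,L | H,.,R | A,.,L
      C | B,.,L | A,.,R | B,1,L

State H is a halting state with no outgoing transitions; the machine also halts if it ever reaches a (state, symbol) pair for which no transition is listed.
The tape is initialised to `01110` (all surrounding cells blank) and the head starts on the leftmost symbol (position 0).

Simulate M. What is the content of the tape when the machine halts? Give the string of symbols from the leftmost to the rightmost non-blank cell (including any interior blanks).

11.1110

state=A head=0 tape=...[0]1110   (A,0)→(C,0,R)
state=C head=1 tape=...0[1]110   (C,1)→(A,.,R)
state=A head=2 tape=...0.[1]10   (A,1)→(C,1,L)
state=C head=1 tape=...0[.]110   (C,.)→(B,1,L)
state=B head=0 tape=...[0]1110   (B,0)→(C,.,L)
state=C head=-1 tape=..[.].1110   (C,.)→(B,1,L)
state=B head=-2 tape=.[.]1.1110   (B,.)→(A,.,L)
state=A head=-3 tape=[.].1.1110   (A,.)→(A,1,R)
state=A head=-2 tape=1[.]1.1110   (A,.)→(A,1,R)
state=A head=-1 tape=11[1].1110   (A,1)→(C,1,L)
state=C head=-2 tape=1[1]1.1110   (C,1)→(A,.,R)
state=A head=-1 tape=1.[1].1110   (A,1)→(C,1,L)
state=C head=-2 tape=1[.]1.1110   (C,.)→(B,1,L)
state=B head=-3 tape=[1]11.1110   (B,1)→(H,.,R)
state=H head=-2 tape=.[1]1.1110
The non-blank tape span at halt is 11.1110.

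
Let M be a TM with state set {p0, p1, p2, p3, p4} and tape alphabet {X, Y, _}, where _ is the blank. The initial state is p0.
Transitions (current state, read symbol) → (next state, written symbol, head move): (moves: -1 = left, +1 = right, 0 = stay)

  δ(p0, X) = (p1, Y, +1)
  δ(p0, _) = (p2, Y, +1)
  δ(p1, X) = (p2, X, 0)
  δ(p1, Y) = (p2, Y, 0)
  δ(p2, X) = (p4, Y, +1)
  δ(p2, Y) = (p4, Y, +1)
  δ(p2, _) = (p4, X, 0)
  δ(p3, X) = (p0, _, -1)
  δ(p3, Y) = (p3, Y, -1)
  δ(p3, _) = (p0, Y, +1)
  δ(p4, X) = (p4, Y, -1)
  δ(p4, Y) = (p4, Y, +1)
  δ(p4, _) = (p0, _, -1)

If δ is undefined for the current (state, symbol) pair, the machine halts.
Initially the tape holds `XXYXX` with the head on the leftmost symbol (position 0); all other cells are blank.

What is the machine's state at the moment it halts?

state=p0 head=0 tape=[X]XYXX_   (p0,X)→(p1,Y,+1)
state=p1 head=1 tape=Y[X]YXX_   (p1,X)→(p2,X,0)
state=p2 head=1 tape=Y[X]YXX_   (p2,X)→(p4,Y,+1)
state=p4 head=2 tape=YY[Y]XX_   (p4,Y)→(p4,Y,+1)
state=p4 head=3 tape=YYY[X]X_   (p4,X)→(p4,Y,-1)
state=p4 head=2 tape=YY[Y]YX_   (p4,Y)→(p4,Y,+1)
state=p4 head=3 tape=YYY[Y]X_   (p4,Y)→(p4,Y,+1)
state=p4 head=4 tape=YYYY[X]_   (p4,X)→(p4,Y,-1)
state=p4 head=3 tape=YYY[Y]Y_   (p4,Y)→(p4,Y,+1)
state=p4 head=4 tape=YYYY[Y]_   (p4,Y)→(p4,Y,+1)
state=p4 head=5 tape=YYYYY[_]   (p4,_)→(p0,_,-1)
state=p0 head=4 tape=YYYY[Y]_
No transition is defined for (p0, Y); M halts in state p0.

p0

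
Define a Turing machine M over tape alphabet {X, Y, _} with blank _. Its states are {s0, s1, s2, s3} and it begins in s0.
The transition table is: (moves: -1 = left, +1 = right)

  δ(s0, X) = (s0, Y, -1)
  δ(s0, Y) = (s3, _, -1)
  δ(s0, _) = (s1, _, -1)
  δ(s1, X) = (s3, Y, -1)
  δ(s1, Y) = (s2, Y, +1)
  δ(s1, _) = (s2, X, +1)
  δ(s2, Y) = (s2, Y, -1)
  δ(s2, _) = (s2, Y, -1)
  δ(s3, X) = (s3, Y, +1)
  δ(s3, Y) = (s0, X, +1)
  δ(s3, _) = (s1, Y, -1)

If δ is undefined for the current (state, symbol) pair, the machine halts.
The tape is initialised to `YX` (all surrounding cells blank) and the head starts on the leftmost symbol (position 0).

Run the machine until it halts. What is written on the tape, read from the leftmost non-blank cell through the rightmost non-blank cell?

state=s0 head=0 tape=__[Y]X   (s0,Y)→(s3,_,-1)
state=s3 head=-1 tape=_[_]_X   (s3,_)→(s1,Y,-1)
state=s1 head=-2 tape=[_]Y_X   (s1,_)→(s2,X,+1)
state=s2 head=-1 tape=X[Y]_X   (s2,Y)→(s2,Y,-1)
state=s2 head=-2 tape=[X]Y_X
The non-blank tape span at halt is XY_X.

XY_X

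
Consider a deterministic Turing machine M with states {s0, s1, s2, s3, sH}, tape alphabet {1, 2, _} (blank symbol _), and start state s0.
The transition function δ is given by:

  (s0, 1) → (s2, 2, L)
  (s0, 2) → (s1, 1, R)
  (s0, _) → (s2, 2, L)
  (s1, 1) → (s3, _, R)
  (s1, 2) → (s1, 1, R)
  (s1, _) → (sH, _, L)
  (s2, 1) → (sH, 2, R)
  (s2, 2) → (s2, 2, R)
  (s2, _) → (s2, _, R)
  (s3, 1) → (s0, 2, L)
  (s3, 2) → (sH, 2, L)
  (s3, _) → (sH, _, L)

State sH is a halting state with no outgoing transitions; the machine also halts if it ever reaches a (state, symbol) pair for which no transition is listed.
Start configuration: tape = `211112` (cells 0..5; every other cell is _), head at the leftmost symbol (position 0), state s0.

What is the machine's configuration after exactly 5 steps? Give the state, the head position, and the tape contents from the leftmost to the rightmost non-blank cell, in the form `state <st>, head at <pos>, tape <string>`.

state=s0 head=0 tape=[2]11112   (s0,2)→(s1,1,R)
state=s1 head=1 tape=1[1]1112   (s1,1)→(s3,_,R)
state=s3 head=2 tape=1_[1]112   (s3,1)→(s0,2,L)
state=s0 head=1 tape=1[_]2112   (s0,_)→(s2,2,L)
state=s2 head=0 tape=[1]22112   (s2,1)→(sH,2,R)
state=sH head=1 tape=2[2]2112
After 5 steps: state sH, head at 1, tape 222112.

state sH, head at 1, tape 222112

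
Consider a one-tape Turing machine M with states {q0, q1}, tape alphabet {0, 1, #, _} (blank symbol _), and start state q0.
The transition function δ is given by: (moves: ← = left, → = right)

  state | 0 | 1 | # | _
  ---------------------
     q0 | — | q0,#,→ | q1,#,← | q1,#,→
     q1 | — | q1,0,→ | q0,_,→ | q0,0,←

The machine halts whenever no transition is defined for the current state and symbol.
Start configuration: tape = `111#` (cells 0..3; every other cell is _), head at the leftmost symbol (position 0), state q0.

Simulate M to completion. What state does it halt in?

q1

q0 | _[1]11#   read 1 → write #, move →, go to q0
q0 | _#[1]1#   read 1 → write #, move →, go to q0
q0 | _##[1]#   read 1 → write #, move →, go to q0
q0 | _###[#]   read # → write #, move ←, go to q1
q1 | _##[#]#   read # → write _, move →, go to q0
q0 | _##_[#]   read # → write #, move ←, go to q1
q1 | _##[_]#   read _ → write 0, move ←, go to q0
q0 | _#[#]0#   read # → write #, move ←, go to q1
q1 | _[#]#0#   read # → write _, move →, go to q0
q0 | __[#]0#   read # → write #, move ←, go to q1
q1 | _[_]#0#   read _ → write 0, move ←, go to q0
q0 | [_]0#0#   read _ → write #, move →, go to q1
q1 | #[0]#0#
No transition is defined for (q1, 0); M halts in state q1.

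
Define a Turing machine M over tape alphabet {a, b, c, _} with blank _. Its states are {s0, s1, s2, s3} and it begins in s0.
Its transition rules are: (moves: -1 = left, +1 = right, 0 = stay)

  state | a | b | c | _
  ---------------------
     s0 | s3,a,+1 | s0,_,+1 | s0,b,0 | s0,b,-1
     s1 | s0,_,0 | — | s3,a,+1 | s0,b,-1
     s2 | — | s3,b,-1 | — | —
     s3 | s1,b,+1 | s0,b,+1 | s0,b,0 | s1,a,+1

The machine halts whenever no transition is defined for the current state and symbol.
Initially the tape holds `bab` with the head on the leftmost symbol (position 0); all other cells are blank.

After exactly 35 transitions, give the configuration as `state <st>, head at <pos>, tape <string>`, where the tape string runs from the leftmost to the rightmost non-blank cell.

state s0, head at 3, tape ab_bbbb

state=s0 head=0 tape=[b]ab_____   (s0,b)→(s0,_,+1)
state=s0 head=1 tape=_[a]b_____   (s0,a)→(s3,a,+1)
state=s3 head=2 tape=_a[b]_____   (s3,b)→(s0,b,+1)
state=s0 head=3 tape=_ab[_]____   (s0,_)→(s0,b,-1)
state=s0 head=2 tape=_a[b]b____   (s0,b)→(s0,_,+1)
state=s0 head=3 tape=_a_[b]____   (s0,b)→(s0,_,+1)
state=s0 head=4 tape=_a__[_]___   (s0,_)→(s0,b,-1)
state=s0 head=3 tape=_a_[_]b___   (s0,_)→(s0,b,-1)
state=s0 head=2 tape=_a[_]bb___   (s0,_)→(s0,b,-1)
state=s0 head=1 tape=_[a]bbb___   (s0,a)→(s3,a,+1)
state=s3 head=2 tape=_a[b]bb___   (s3,b)→(s0,b,+1)
state=s0 head=3 tape=_ab[b]b___   (s0,b)→(s0,_,+1)
state=s0 head=4 tape=_ab_[b]___   (s0,b)→(s0,_,+1)
state=s0 head=5 tape=_ab__[_]__   (s0,_)→(s0,b,-1)
state=s0 head=4 tape=_ab_[_]b__   (s0,_)→(s0,b,-1)
state=s0 head=3 tape=_ab[_]bb__   (s0,_)→(s0,b,-1)
state=s0 head=2 tape=_a[b]bbb__   (s0,b)→(s0,_,+1)
state=s0 head=3 tape=_a_[b]bb__   (s0,b)→(s0,_,+1)
state=s0 head=4 tape=_a__[b]b__   (s0,b)→(s0,_,+1)
state=s0 head=5 tape=_a___[b]__   (s0,b)→(s0,_,+1)
state=s0 head=6 tape=_a____[_]_   (s0,_)→(s0,b,-1)
state=s0 head=5 tape=_a___[_]b_   (s0,_)→(s0,b,-1)
state=s0 head=4 tape=_a__[_]bb_   (s0,_)→(s0,b,-1)
state=s0 head=3 tape=_a_[_]bbb_   (s0,_)→(s0,b,-1)
state=s0 head=2 tape=_a[_]bbbb_   (s0,_)→(s0,b,-1)
state=s0 head=1 tape=_[a]bbbbb_   (s0,a)→(s3,a,+1)
state=s3 head=2 tape=_a[b]bbbb_   (s3,b)→(s0,b,+1)
state=s0 head=3 tape=_ab[b]bbb_   (s0,b)→(s0,_,+1)
state=s0 head=4 tape=_ab_[b]bb_   (s0,b)→(s0,_,+1)
state=s0 head=5 tape=_ab__[b]b_   (s0,b)→(s0,_,+1)
state=s0 head=6 tape=_ab___[b]_   (s0,b)→(s0,_,+1)
state=s0 head=7 tape=_ab____[_]   (s0,_)→(s0,b,-1)
state=s0 head=6 tape=_ab___[_]b   (s0,_)→(s0,b,-1)
state=s0 head=5 tape=_ab__[_]bb   (s0,_)→(s0,b,-1)
state=s0 head=4 tape=_ab_[_]bbb   (s0,_)→(s0,b,-1)
state=s0 head=3 tape=_ab[_]bbbb
After 35 steps: state s0, head at 3, tape ab_bbbb.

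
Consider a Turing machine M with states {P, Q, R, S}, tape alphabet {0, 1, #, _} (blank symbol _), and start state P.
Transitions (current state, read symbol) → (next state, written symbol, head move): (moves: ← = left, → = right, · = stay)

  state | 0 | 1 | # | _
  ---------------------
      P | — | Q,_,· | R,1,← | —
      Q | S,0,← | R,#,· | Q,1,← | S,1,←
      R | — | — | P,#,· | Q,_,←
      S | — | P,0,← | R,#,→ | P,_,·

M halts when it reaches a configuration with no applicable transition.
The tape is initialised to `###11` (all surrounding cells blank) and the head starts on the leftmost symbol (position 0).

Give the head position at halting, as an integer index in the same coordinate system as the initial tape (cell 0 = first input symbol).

-3

P | ___[#]##11   read # → write 1, move ←, go to R
R | __[_]1##11   read _ → write _, move ←, go to Q
Q | _[_]_1##11   read _ → write 1, move ←, go to S
S | [_]1_1##11   read _ → write _, move ·, go to P
P | [_]1_1##11
At halt the head is at cell -3.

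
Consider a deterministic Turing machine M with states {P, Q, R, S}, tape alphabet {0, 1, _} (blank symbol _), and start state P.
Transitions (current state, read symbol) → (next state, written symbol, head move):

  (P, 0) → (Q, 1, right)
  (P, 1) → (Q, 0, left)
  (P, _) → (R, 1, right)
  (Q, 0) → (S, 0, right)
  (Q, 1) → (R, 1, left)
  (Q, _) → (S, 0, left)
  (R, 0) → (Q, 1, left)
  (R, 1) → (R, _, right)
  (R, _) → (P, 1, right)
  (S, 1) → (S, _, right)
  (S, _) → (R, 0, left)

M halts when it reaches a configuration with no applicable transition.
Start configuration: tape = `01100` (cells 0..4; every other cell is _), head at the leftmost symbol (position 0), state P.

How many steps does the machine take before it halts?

12

P | [0]1100   read 0 → write 1, move right, go to Q
Q | 1[1]100   read 1 → write 1, move left, go to R
R | [1]1100   read 1 → write _, move right, go to R
R | _[1]100   read 1 → write _, move right, go to R
R | __[1]00   read 1 → write _, move right, go to R
R | ___[0]0   read 0 → write 1, move left, go to Q
Q | __[_]10   read _ → write 0, move left, go to S
S | _[_]010   read _ → write 0, move left, go to R
R | [_]0010   read _ → write 1, move right, go to P
P | 1[0]010   read 0 → write 1, move right, go to Q
Q | 11[0]10   read 0 → write 0, move right, go to S
S | 110[1]0   read 1 → write _, move right, go to S
S | 110_[0]
M halts after 12 transitions.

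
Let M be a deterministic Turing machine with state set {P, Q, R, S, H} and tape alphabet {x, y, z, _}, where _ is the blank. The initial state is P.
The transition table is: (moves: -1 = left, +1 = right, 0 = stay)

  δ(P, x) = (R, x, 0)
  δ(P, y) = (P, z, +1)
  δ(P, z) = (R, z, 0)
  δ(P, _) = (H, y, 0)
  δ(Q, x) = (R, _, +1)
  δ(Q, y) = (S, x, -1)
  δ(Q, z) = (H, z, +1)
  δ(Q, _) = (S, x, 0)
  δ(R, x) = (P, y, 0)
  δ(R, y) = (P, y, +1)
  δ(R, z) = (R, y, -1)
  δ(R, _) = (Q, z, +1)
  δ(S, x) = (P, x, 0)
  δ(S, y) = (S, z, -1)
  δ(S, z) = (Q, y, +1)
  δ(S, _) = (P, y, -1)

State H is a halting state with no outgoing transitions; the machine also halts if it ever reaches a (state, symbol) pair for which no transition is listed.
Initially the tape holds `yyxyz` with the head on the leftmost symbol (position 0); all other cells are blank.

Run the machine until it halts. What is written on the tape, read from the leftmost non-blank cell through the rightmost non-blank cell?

y_yzzzy

state=P head=0 tape=_[y]yxyz_   (P,y)→(P,z,+1)
state=P head=1 tape=_z[y]xyz_   (P,y)→(P,z,+1)
state=P head=2 tape=_zz[x]yz_   (P,x)→(R,x,0)
state=R head=2 tape=_zz[x]yz_   (R,x)→(P,y,0)
state=P head=2 tape=_zz[y]yz_   (P,y)→(P,z,+1)
state=P head=3 tape=_zzz[y]z_   (P,y)→(P,z,+1)
state=P head=4 tape=_zzzz[z]_   (P,z)→(R,z,0)
state=R head=4 tape=_zzzz[z]_   (R,z)→(R,y,-1)
state=R head=3 tape=_zzz[z]y_   (R,z)→(R,y,-1)
state=R head=2 tape=_zz[z]yy_   (R,z)→(R,y,-1)
state=R head=1 tape=_z[z]yyy_   (R,z)→(R,y,-1)
state=R head=0 tape=_[z]yyyy_   (R,z)→(R,y,-1)
state=R head=-1 tape=[_]yyyyy_   (R,_)→(Q,z,+1)
state=Q head=0 tape=z[y]yyyy_   (Q,y)→(S,x,-1)
state=S head=-1 tape=[z]xyyyy_   (S,z)→(Q,y,+1)
state=Q head=0 tape=y[x]yyyy_   (Q,x)→(R,_,+1)
state=R head=1 tape=y_[y]yyy_   (R,y)→(P,y,+1)
state=P head=2 tape=y_y[y]yy_   (P,y)→(P,z,+1)
state=P head=3 tape=y_yz[y]y_   (P,y)→(P,z,+1)
state=P head=4 tape=y_yzz[y]_   (P,y)→(P,z,+1)
state=P head=5 tape=y_yzzz[_]   (P,_)→(H,y,0)
state=H head=5 tape=y_yzzz[y]
The non-blank tape span at halt is y_yzzzy.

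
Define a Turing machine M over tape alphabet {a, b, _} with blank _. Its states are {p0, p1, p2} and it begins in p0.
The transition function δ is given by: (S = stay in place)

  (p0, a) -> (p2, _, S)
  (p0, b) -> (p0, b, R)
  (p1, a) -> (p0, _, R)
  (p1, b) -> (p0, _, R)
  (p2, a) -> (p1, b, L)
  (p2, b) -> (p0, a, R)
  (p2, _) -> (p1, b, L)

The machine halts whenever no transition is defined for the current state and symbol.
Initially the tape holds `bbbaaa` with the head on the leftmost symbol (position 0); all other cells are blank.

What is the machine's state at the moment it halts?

p0

state=p0 head=0 tape=[b]bbaaa_   (p0,b)→(p0,b,R)
state=p0 head=1 tape=b[b]baaa_   (p0,b)→(p0,b,R)
state=p0 head=2 tape=bb[b]aaa_   (p0,b)→(p0,b,R)
state=p0 head=3 tape=bbb[a]aa_   (p0,a)→(p2,_,S)
state=p2 head=3 tape=bbb[_]aa_   (p2,_)→(p1,b,L)
state=p1 head=2 tape=bb[b]baa_   (p1,b)→(p0,_,R)
state=p0 head=3 tape=bb_[b]aa_   (p0,b)→(p0,b,R)
state=p0 head=4 tape=bb_b[a]a_   (p0,a)→(p2,_,S)
state=p2 head=4 tape=bb_b[_]a_   (p2,_)→(p1,b,L)
state=p1 head=3 tape=bb_[b]ba_   (p1,b)→(p0,_,R)
state=p0 head=4 tape=bb__[b]a_   (p0,b)→(p0,b,R)
state=p0 head=5 tape=bb__b[a]_   (p0,a)→(p2,_,S)
state=p2 head=5 tape=bb__b[_]_   (p2,_)→(p1,b,L)
state=p1 head=4 tape=bb__[b]b_   (p1,b)→(p0,_,R)
state=p0 head=5 tape=bb___[b]_   (p0,b)→(p0,b,R)
state=p0 head=6 tape=bb___b[_]
No transition is defined for (p0, _); M halts in state p0.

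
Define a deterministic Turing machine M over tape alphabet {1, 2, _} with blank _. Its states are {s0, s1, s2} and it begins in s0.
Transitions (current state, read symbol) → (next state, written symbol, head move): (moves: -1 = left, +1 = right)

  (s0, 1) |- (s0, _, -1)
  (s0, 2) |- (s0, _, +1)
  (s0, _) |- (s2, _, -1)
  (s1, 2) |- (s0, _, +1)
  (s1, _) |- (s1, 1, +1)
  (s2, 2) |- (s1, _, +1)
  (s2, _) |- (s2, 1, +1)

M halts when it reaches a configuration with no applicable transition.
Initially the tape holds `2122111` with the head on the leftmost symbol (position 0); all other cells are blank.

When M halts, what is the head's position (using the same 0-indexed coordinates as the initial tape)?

5

state=s0 head=0 tape=_[2]122111   (s0,2)→(s0,_,+1)
state=s0 head=1 tape=__[1]22111   (s0,1)→(s0,_,-1)
state=s0 head=0 tape=_[_]_22111   (s0,_)→(s2,_,-1)
state=s2 head=-1 tape=[_]__22111   (s2,_)→(s2,1,+1)
state=s2 head=0 tape=1[_]_22111   (s2,_)→(s2,1,+1)
state=s2 head=1 tape=11[_]22111   (s2,_)→(s2,1,+1)
state=s2 head=2 tape=111[2]2111   (s2,2)→(s1,_,+1)
state=s1 head=3 tape=111_[2]111   (s1,2)→(s0,_,+1)
state=s0 head=4 tape=111__[1]11   (s0,1)→(s0,_,-1)
state=s0 head=3 tape=111_[_]_11   (s0,_)→(s2,_,-1)
state=s2 head=2 tape=111[_]__11   (s2,_)→(s2,1,+1)
state=s2 head=3 tape=1111[_]_11   (s2,_)→(s2,1,+1)
state=s2 head=4 tape=11111[_]11   (s2,_)→(s2,1,+1)
state=s2 head=5 tape=111111[1]1
At halt the head is at cell 5.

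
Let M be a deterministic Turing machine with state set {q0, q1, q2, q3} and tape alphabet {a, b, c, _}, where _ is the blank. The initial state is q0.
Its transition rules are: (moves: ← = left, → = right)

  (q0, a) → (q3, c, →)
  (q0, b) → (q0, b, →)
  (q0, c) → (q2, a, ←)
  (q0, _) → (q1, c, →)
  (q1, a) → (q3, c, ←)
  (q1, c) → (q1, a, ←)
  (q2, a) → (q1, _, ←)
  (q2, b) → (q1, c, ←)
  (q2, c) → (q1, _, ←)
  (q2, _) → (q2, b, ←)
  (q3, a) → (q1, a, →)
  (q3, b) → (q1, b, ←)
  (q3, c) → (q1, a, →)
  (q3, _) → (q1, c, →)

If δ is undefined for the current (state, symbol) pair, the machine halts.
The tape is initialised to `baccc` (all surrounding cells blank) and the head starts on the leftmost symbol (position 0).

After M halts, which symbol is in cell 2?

q0 | _[b]accc   read b → write b, move →, go to q0
q0 | _b[a]ccc   read a → write c, move →, go to q3
q3 | _bc[c]cc   read c → write a, move →, go to q1
q1 | _bca[c]c   read c → write a, move ←, go to q1
q1 | _bc[a]ac   read a → write c, move ←, go to q3
q3 | _b[c]cac   read c → write a, move →, go to q1
q1 | _ba[c]ac   read c → write a, move ←, go to q1
q1 | _b[a]aac   read a → write c, move ←, go to q3
q3 | _[b]caac   read b → write b, move ←, go to q1
q1 | [_]bcaac
Cell 2 holds a when M halts.

a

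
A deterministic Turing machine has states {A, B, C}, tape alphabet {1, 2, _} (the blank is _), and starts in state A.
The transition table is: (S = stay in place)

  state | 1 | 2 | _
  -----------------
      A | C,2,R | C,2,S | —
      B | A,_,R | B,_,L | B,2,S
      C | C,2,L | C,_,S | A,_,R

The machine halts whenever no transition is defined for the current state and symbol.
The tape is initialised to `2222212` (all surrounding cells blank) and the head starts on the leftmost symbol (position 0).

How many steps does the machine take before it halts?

18

state=A head=0 tape=[2]222212_   (A,2)→(C,2,S)
state=C head=0 tape=[2]222212_   (C,2)→(C,_,S)
state=C head=0 tape=[_]222212_   (C,_)→(A,_,R)
state=A head=1 tape=_[2]22212_   (A,2)→(C,2,S)
state=C head=1 tape=_[2]22212_   (C,2)→(C,_,S)
state=C head=1 tape=_[_]22212_   (C,_)→(A,_,R)
state=A head=2 tape=__[2]2212_   (A,2)→(C,2,S)
state=C head=2 tape=__[2]2212_   (C,2)→(C,_,S)
state=C head=2 tape=__[_]2212_   (C,_)→(A,_,R)
state=A head=3 tape=___[2]212_   (A,2)→(C,2,S)
state=C head=3 tape=___[2]212_   (C,2)→(C,_,S)
state=C head=3 tape=___[_]212_   (C,_)→(A,_,R)
state=A head=4 tape=____[2]12_   (A,2)→(C,2,S)
state=C head=4 tape=____[2]12_   (C,2)→(C,_,S)
state=C head=4 tape=____[_]12_   (C,_)→(A,_,R)
state=A head=5 tape=_____[1]2_   (A,1)→(C,2,R)
state=C head=6 tape=_____2[2]_   (C,2)→(C,_,S)
state=C head=6 tape=_____2[_]_   (C,_)→(A,_,R)
state=A head=7 tape=_____2_[_]
M halts after 18 transitions.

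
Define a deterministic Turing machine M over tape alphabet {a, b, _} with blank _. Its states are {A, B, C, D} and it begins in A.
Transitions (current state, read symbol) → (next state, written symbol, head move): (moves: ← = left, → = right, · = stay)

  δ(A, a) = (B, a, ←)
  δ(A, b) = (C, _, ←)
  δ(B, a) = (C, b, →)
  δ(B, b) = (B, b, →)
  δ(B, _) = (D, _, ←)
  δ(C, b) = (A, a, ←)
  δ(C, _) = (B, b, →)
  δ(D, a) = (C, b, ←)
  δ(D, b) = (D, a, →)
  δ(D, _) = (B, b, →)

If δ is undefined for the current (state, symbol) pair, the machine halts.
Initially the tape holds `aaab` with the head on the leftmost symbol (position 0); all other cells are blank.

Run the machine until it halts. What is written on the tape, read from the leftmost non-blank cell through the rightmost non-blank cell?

state=A head=0 tape=__[a]aab   (A,a)→(B,a,←)
state=B head=-1 tape=_[_]aaab   (B,_)→(D,_,←)
state=D head=-2 tape=[_]_aaab   (D,_)→(B,b,→)
state=B head=-1 tape=b[_]aaab   (B,_)→(D,_,←)
state=D head=-2 tape=[b]_aaab   (D,b)→(D,a,→)
state=D head=-1 tape=a[_]aaab   (D,_)→(B,b,→)
state=B head=0 tape=ab[a]aab   (B,a)→(C,b,→)
state=C head=1 tape=abb[a]ab
The non-blank tape span at halt is abbaab.

abbaab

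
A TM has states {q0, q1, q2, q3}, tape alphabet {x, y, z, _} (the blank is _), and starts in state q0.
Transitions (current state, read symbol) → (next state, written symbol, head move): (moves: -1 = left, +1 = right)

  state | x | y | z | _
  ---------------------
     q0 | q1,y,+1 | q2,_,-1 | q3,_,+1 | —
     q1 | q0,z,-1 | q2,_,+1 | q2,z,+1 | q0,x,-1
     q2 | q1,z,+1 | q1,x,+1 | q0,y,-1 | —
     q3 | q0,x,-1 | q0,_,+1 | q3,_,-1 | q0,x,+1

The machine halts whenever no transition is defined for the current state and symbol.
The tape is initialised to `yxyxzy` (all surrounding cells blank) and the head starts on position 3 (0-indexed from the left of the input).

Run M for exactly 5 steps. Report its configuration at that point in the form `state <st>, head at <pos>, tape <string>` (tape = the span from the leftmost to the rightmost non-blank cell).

state=q0 head=3 tape=yxy[x]zy_   (q0,x)→(q1,y,+1)
state=q1 head=4 tape=yxyy[z]y_   (q1,z)→(q2,z,+1)
state=q2 head=5 tape=yxyyz[y]_   (q2,y)→(q1,x,+1)
state=q1 head=6 tape=yxyyzx[_]   (q1,_)→(q0,x,-1)
state=q0 head=5 tape=yxyyz[x]x   (q0,x)→(q1,y,+1)
state=q1 head=6 tape=yxyyzy[x]
After 5 steps: state q1, head at 6, tape yxyyzyx.

state q1, head at 6, tape yxyyzyx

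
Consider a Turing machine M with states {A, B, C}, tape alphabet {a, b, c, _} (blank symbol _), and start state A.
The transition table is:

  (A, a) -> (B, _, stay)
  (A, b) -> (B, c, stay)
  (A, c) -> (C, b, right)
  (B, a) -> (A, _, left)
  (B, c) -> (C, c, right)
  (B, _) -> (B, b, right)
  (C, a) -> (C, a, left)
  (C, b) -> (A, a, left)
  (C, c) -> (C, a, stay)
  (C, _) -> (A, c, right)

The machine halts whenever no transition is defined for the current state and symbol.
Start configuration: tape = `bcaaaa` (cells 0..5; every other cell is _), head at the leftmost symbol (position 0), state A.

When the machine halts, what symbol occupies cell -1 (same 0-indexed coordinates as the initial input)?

A | _[b]caaaa_   read b → write c, move stay, go to B
B | _[c]caaaa_   read c → write c, move right, go to C
C | _c[c]aaaa_   read c → write a, move stay, go to C
C | _c[a]aaaa_   read a → write a, move left, go to C
C | _[c]aaaaa_   read c → write a, move stay, go to C
C | _[a]aaaaa_   read a → write a, move left, go to C
C | [_]aaaaaa_   read _ → write c, move right, go to A
A | c[a]aaaaa_   read a → write _, move stay, go to B
B | c[_]aaaaa_   read _ → write b, move right, go to B
B | cb[a]aaaa_   read a → write _, move left, go to A
A | c[b]_aaaa_   read b → write c, move stay, go to B
B | c[c]_aaaa_   read c → write c, move right, go to C
C | cc[_]aaaa_   read _ → write c, move right, go to A
A | ccc[a]aaa_   read a → write _, move stay, go to B
B | ccc[_]aaa_   read _ → write b, move right, go to B
B | cccb[a]aa_   read a → write _, move left, go to A
A | ccc[b]_aa_   read b → write c, move stay, go to B
B | ccc[c]_aa_   read c → write c, move right, go to C
C | cccc[_]aa_   read _ → write c, move right, go to A
A | ccccc[a]a_   read a → write _, move stay, go to B
B | ccccc[_]a_   read _ → write b, move right, go to B
B | cccccb[a]_   read a → write _, move left, go to A
A | ccccc[b]__   read b → write c, move stay, go to B
B | ccccc[c]__   read c → write c, move right, go to C
C | cccccc[_]_   read _ → write c, move right, go to A
A | ccccccc[_]
Cell -1 holds c when M halts.

c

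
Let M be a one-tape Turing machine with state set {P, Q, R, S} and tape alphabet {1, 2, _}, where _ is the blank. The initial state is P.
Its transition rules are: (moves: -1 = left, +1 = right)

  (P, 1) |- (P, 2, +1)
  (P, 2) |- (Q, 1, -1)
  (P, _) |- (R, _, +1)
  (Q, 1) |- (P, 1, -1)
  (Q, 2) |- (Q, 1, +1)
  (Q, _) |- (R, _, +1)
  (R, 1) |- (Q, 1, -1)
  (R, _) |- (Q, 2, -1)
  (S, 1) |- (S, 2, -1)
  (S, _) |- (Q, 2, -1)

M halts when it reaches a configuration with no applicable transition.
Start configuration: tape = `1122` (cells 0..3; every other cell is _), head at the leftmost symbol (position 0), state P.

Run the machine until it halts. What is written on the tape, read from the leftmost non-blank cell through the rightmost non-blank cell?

P | [1]122__   read 1 → write 2, move +1, go to P
P | 2[1]22__   read 1 → write 2, move +1, go to P
P | 22[2]2__   read 2 → write 1, move -1, go to Q
Q | 2[2]12__   read 2 → write 1, move +1, go to Q
Q | 21[1]2__   read 1 → write 1, move -1, go to P
P | 2[1]12__   read 1 → write 2, move +1, go to P
P | 22[1]2__   read 1 → write 2, move +1, go to P
P | 222[2]__   read 2 → write 1, move -1, go to Q
Q | 22[2]1__   read 2 → write 1, move +1, go to Q
Q | 221[1]__   read 1 → write 1, move -1, go to P
P | 22[1]1__   read 1 → write 2, move +1, go to P
P | 222[1]__   read 1 → write 2, move +1, go to P
P | 2222[_]_   read _ → write _, move +1, go to R
R | 2222_[_]   read _ → write 2, move -1, go to Q
Q | 2222[_]2   read _ → write _, move +1, go to R
R | 2222_[2]
The non-blank tape span at halt is 2222_2.

2222_2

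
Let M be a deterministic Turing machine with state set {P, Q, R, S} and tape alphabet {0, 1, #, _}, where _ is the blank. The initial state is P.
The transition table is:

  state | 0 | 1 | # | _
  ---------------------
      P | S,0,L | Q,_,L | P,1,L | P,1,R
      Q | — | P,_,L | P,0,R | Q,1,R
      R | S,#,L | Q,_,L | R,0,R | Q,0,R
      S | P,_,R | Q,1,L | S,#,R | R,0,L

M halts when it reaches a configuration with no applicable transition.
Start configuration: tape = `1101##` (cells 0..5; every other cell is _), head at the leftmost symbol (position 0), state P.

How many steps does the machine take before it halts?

30

state=P head=0 tape=____[1]101##   (P,1)→(Q,_,L)
state=Q head=-1 tape=___[_]_101##   (Q,_)→(Q,1,R)
state=Q head=0 tape=___1[_]101##   (Q,_)→(Q,1,R)
state=Q head=1 tape=___11[1]01##   (Q,1)→(P,_,L)
state=P head=0 tape=___1[1]_01##   (P,1)→(Q,_,L)
state=Q head=-1 tape=___[1]__01##   (Q,1)→(P,_,L)
state=P head=-2 tape=__[_]___01##   (P,_)→(P,1,R)
state=P head=-1 tape=__1[_]__01##   (P,_)→(P,1,R)
state=P head=0 tape=__11[_]_01##   (P,_)→(P,1,R)
state=P head=1 tape=__111[_]01##   (P,_)→(P,1,R)
state=P head=2 tape=__1111[0]1##   (P,0)→(S,0,L)
state=S head=1 tape=__111[1]01##   (S,1)→(Q,1,L)
state=Q head=0 tape=__11[1]101##   (Q,1)→(P,_,L)
state=P head=-1 tape=__1[1]_101##   (P,1)→(Q,_,L)
state=Q head=-2 tape=__[1]__101##   (Q,1)→(P,_,L)
state=P head=-3 tape=_[_]___101##   (P,_)→(P,1,R)
state=P head=-2 tape=_1[_]__101##   (P,_)→(P,1,R)
state=P head=-1 tape=_11[_]_101##   (P,_)→(P,1,R)
state=P head=0 tape=_111[_]101##   (P,_)→(P,1,R)
state=P head=1 tape=_1111[1]01##   (P,1)→(Q,_,L)
state=Q head=0 tape=_111[1]_01##   (Q,1)→(P,_,L)
state=P head=-1 tape=_11[1]__01##   (P,1)→(Q,_,L)
state=Q head=-2 tape=_1[1]___01##   (Q,1)→(P,_,L)
state=P head=-3 tape=_[1]____01##   (P,1)→(Q,_,L)
state=Q head=-4 tape=[_]_____01##   (Q,_)→(Q,1,R)
state=Q head=-3 tape=1[_]____01##   (Q,_)→(Q,1,R)
state=Q head=-2 tape=11[_]___01##   (Q,_)→(Q,1,R)
state=Q head=-1 tape=111[_]__01##   (Q,_)→(Q,1,R)
state=Q head=0 tape=1111[_]_01##   (Q,_)→(Q,1,R)
state=Q head=1 tape=11111[_]01##   (Q,_)→(Q,1,R)
state=Q head=2 tape=111111[0]1##
M halts after 30 transitions.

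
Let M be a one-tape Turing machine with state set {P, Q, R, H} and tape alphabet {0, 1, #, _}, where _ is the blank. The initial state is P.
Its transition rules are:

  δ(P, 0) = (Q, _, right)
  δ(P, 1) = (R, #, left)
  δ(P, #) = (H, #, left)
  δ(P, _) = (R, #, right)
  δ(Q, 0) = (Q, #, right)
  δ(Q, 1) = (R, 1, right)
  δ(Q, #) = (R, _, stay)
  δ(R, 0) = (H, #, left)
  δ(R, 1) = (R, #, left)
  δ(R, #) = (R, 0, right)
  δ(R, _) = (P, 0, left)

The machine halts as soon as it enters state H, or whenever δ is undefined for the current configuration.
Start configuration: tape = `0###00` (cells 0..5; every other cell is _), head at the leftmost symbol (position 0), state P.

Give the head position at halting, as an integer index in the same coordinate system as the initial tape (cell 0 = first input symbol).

0

state=P head=0 tape=[0]###00   (P,0)→(Q,_,right)
state=Q head=1 tape=_[#]##00   (Q,#)→(R,_,stay)
state=R head=1 tape=_[_]##00   (R,_)→(P,0,left)
state=P head=0 tape=[_]0##00   (P,_)→(R,#,right)
state=R head=1 tape=#[0]##00   (R,0)→(H,#,left)
state=H head=0 tape=[#]###00
At halt the head is at cell 0.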